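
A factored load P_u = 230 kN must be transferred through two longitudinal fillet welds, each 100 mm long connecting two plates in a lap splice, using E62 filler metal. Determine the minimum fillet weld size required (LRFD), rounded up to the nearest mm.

E62XX → F_EXX = 620 MPa.
Total weld length L = 200 mm.
Required throat t_e = P_u / (φ × 0.6 F_EXX × L) = 230 / (0.75 × 0.6 × 620 × 200 × 10⁻³) = 4.122 mm.
Required leg w = t_e / 0.707 = 5.83 mm → use 6 mm.

w = 6 mm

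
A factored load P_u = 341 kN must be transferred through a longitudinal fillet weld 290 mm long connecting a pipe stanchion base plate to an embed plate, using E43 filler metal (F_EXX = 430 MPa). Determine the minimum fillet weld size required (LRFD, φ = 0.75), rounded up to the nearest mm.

w = 9 mm

Total weld length L = 290 mm.
Required throat t_e = P_u / (φ × 0.6 F_EXX × L) = 341 / (0.75 × 0.6 × 430 × 290 × 10⁻³) = 6.077 mm.
Required leg w = t_e / 0.707 = 8.595 mm → use 9 mm.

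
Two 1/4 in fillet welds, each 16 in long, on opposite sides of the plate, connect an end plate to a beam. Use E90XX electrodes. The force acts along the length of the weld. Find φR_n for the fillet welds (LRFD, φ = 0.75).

φR_n ≈ 229 kip

E90XX → F_EXX = 90 ksi.
Effective throat t_e = 0.707 × 0.25 = 0.1767 in.
Total length L = 32 in; A_we = 0.1767 × 32 = 5.656 in².
F_nw = 0.6 F_EXX = 0.6 × 90 = 54 ksi.
φR_n = 0.75 × 54 × 5.656 = 229.1 kip.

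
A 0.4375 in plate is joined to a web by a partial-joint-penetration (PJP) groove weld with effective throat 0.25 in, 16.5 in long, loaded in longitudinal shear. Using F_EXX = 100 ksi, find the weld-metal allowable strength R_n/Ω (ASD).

Effective throat (given) t_e = 0.25 in.
A_we = 0.25 × 16.5 = 4.125 in².
F_nw = 0.6 F_EXX = 60 ksi.
R_n/Ω = (60 × 4.125) / 2.0 = 123.8 kips.

R_n/Ω ≈ 124 kips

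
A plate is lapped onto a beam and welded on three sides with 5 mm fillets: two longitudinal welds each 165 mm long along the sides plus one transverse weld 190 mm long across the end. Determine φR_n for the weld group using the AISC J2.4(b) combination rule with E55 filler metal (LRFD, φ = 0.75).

E55XX → F_EXX = 550 MPa.
t_e = 0.707 × 5 = 3.535 mm.
R_nwl = 0.6 × 550 × 3.535 × 330 × 10⁻³ = 385 kN (longitudinal, 2 welds).
R_nwt = 0.6 × 550 × 3.535 × 190 × 10⁻³ = 221.6 kN (transverse, base value).
(i) R_nwl + R_nwt = 606.6 kN; (ii) 0.85 R_nwl + 1.5 R_nwt = 659.7 kN.
R_n = max = 659.7 kN [governs: (ii)]; φR_n = 494.8 kN.

φR_n ≈ 495 kN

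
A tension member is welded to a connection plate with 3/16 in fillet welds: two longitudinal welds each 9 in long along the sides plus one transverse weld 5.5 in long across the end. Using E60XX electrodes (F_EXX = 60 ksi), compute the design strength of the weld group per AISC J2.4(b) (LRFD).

φR_n ≈ 84.3 kips

t_e = 0.707 × 0.1875 = 0.1326 in.
R_nwl = 0.6 × 60 × 0.1326 × 18 = 85.9 kips (longitudinal, 2 welds).
R_nwt = 0.6 × 60 × 0.1326 × 5.5 = 26.25 kips (transverse, base value).
(i) R_nwl + R_nwt = 112.1 kips; (ii) 0.85 R_nwl + 1.5 R_nwt = 112.4 kips.
R_n = max = 112.4 kips [governs: (ii)]; φR_n = 84.29 kips.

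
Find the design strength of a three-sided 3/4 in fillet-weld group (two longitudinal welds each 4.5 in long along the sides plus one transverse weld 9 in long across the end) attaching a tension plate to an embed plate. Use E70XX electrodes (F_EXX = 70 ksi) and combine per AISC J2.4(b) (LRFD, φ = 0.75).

t_e = 0.707 × 0.75 = 0.5302 in.
R_nwl = 0.6 × 70 × 0.5302 × 9 = 200.4 kip (longitudinal, 2 welds).
R_nwt = 0.6 × 70 × 0.5302 × 9 = 200.4 kip (transverse, base value).
(i) R_nwl + R_nwt = 400.9 kip; (ii) 0.85 R_nwl + 1.5 R_nwt = 471 kip.
R_n = max = 471 kip [governs: (ii)]; φR_n = 353.3 kip.

φR_n ≈ 353 kip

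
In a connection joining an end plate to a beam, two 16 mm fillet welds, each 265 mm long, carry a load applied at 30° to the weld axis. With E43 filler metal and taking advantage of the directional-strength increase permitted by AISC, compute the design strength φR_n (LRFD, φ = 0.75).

φR_n ≈ 1370 kN

E43XX → F_EXX = 430 MPa.
t_e = 0.707 × 16 = 11.31 mm; A_we = 11.31 × 530 = 5995 mm².
Directional factor: 1.0 + 0.5 sin^1.5(30°) = 1.177.
F_nw = 0.6 × 430 × 1.177 = 303.6 MPa.
φR_n = 0.75 × 303.6 × 5995 × 10⁻³ = 1365 kN.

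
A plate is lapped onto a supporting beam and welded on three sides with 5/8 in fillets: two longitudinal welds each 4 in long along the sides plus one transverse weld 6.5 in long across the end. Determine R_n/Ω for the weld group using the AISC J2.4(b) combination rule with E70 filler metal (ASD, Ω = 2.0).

E70XX → F_EXX = 70 ksi.
t_e = 0.707 × 0.625 = 0.4419 in.
R_nwl = 0.6 × 70 × 0.4419 × 8 = 148.5 kip (longitudinal, 2 welds).
R_nwt = 0.6 × 70 × 0.4419 × 6.5 = 120.6 kip (transverse, base value).
(i) R_nwl + R_nwt = 269.1 kip; (ii) 0.85 R_nwl + 1.5 R_nwt = 307.1 kip.
R_n = max = 307.1 kip [governs: (ii)]; R_n/Ω = 153.6 kip.

R_n/Ω ≈ 154 kip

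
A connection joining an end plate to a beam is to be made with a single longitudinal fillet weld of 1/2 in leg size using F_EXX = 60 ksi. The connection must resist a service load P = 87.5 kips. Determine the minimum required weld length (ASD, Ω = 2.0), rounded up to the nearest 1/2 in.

L = 14 in

Throat t_e = 0.707 × 0.5 = 0.3535 in.
r_n/Ω = (0.6 × 60 × 0.3535) / 2.0 = 6.363 kip/in.
L_req = P / (r_n/Ω) = 87.5 / 6.363 = 13.75 in total.
Round up → use L = 14 in.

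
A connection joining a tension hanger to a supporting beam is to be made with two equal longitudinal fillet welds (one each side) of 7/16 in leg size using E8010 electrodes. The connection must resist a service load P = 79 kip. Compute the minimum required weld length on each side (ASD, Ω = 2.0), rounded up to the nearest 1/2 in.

L = 5.5 in on each side

E80XX → F_EXX = 80 ksi.
Throat t_e = 0.707 × 0.4375 = 0.3093 in.
r_n/Ω = (0.6 × 80 × 0.3093) / 2.0 = 7.423 kip/in.
L_req = P / (r_n/Ω) = 79 / 7.423 = 10.64 in total.
Per side: 10.64 / 2 = 5.321 in.
Round up → use L = 5.5 in on each side.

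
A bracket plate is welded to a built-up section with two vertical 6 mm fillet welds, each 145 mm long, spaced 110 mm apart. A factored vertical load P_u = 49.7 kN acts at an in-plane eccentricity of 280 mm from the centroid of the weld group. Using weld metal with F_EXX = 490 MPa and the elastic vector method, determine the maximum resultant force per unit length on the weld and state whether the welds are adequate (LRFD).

f_max ≈ 1030 N/mm; NOT adequate

Total weld length L_w = 290 mm. Treat welds as unit-width lines.
Polar moment about centroid: J = 2[d³/12 + d(b/2)²] = 2[145³/12 + 145×55²] = 1385000 mm³.
Direct shear f_v = P/L_w = 49.7×10³ / 290 = 171.4 N/mm (vertical).
Torsion M = P·e = 49.7×10³ × 280 = 13916000 N·mm.
Critical point at (x, y) = (55, 72.5) from centroid. f_tx = M·y/J = 728.3 N/mm; f_ty = M·x/J = 552.5 N/mm.
Resultant f_max = √[f_tx² + (f_v + f_ty)²] = √[728.3² + (171.4 + 552.5)²] = 1027 N/mm.
Capacity per unit length: φr_n = 0.75 × 0.6 × 490 × (0.707 × 6) = 935.4 N/mm.
1027 > 935.4 → NOT adequate.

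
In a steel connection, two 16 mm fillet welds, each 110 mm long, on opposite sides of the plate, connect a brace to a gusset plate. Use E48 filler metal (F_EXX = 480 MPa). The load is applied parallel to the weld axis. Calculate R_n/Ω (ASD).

Effective throat t_e = 0.707 × 16 = 11.31 mm.
Total length L = 220 mm; A_we = 11.31 × 220 = 2489 mm².
F_nw = 0.6 F_EXX = 0.6 × 480 = 288 MPa.
R_n = 288 × 2489 × 10⁻³ = 716.7 kN; R_n/Ω = 716.7/2.0 = 358.4 kN.

R_n/Ω ≈ 358 kN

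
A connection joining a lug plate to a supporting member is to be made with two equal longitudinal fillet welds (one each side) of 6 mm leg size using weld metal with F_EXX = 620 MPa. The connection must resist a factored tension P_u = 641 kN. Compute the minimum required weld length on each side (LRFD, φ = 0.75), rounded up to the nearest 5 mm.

Throat t_e = 0.707 × 6 = 4.242 mm.
φr_n = 0.75 × 0.6 × 620 × 4.242 × 10⁻³ = 1.184 kN/mm.
L_req = P_u / φr_n = 641 / 1.184 = 541.6 mm total.
Per side: 541.6 / 2 = 270.8 mm.
Round up → use L = 275 mm on each side.

L = 275 mm on each side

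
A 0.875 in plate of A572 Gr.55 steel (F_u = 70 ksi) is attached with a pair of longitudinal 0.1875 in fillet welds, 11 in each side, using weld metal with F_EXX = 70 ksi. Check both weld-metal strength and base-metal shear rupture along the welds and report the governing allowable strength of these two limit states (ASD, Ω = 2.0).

t_e = 0.707 × 0.1875 = 0.1326 in; L = 22 in.
Weld metal: R_n/Ω = (1/2.0) × 0.6 × 70 × 0.1326 × 22 = 61.24 kip.
Base metal (shear rupture): R_n/Ω = (1/2.0) × 0.6 × 70 × 0.875 × 22 = 404.2 kip.
Governing: weld metal.

R_n/Ω ≈ 61.2 kip (weld metal governs)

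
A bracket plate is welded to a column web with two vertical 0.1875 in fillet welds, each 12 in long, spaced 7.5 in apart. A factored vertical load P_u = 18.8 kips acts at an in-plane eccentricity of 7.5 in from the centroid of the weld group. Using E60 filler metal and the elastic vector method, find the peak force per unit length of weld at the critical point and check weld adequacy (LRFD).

E60XX → F_EXX = 60 ksi.
Total weld length L_w = 24 in. Treat welds as unit-width lines.
Polar moment about centroid: J = 2[d³/12 + d(b/2)²] = 2[12³/12 + 12×3.75²] = 625.5 in³.
Direct shear f_v = P/L_w = 18.8 / 24 = 0.7833 kip/in (vertical).
Torsion M = P·e = 18.8 × 7.5 = 141 kip·in.
Critical point at (x, y) = (3.75, 6) from centroid. f_tx = M·y/J = 1.353 kip/in; f_ty = M·x/J = 0.8453 kip/in.
Resultant f_max = √[f_tx² + (f_v + f_ty)²] = √[1.353² + (0.7833 + 0.8453)²] = 2.117 kip/in.
Capacity per unit length: φr_n = 0.75 × 0.6 × 60 × (0.707 × 0.1875) = 3.579 kip/in.
2.117 ≤ 3.579 → adequate.

f_max ≈ 2.12 kip/in; adequate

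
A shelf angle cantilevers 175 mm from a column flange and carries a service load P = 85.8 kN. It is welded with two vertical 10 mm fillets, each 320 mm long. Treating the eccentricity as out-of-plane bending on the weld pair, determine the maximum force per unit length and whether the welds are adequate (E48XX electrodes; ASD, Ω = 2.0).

f_max ≈ 460 N/mm; adequate

E48XX → F_EXX = 480 MPa.
L_w = 2 × 320 = 640 mm; section modulus (unit throat) S = 2 × L²/6 = 34130 mm².
Direct shear f_v = P/L_w = 85.8×10³/640 = 134.1 N/mm.
Moment M = P × e = 85.8×10³ × 175 = 15015000 N·mm; bending f_b = M/S = 439.9 N/mm.
f_max = √(f_v² + f_b²) = √(134.1² + 439.9²) = 459.9 N/mm.
r_n/Ω = (1/2.0) × 0.6 × 480 × (0.707 × 10) = 1018 N/mm → adequate.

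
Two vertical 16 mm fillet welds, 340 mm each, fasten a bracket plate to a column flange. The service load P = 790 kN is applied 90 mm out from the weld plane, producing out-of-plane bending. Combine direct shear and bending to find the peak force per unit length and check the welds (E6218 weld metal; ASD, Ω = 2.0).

f_max ≈ 2180 N/mm; NOT adequate

E62XX → F_EXX = 620 MPa.
L_w = 2 × 340 = 680 mm; section modulus (unit throat) S = 2 × L²/6 = 38530 mm².
Direct shear f_v = P/L_w = 790×10³/680 = 1162 N/mm.
Moment M = P × e = 790×10³ × 90 = 71100000 N·mm; bending f_b = M/S = 1845 N/mm.
f_max = √(f_v² + f_b²) = √(1162² + 1845²) = 2180 N/mm.
r_n/Ω = (1/2.0) × 0.6 × 620 × (0.707 × 16) = 2104 N/mm → NOT adequate.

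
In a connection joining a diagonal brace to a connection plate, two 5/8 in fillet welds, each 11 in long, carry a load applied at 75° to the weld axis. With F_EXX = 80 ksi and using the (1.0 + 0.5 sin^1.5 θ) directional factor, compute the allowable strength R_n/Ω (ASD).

R_n/Ω ≈ 344 kip

t_e = 0.707 × 0.625 = 0.4419 in; A_we = 0.4419 × 22 = 9.721 in².
Directional factor: 1.0 + 0.5 sin^1.5(75°) = 1.475.
F_nw = 0.6 × 80 × 1.475 = 70.78 ksi.
R_n/Ω = (70.78 × 9.721) / 2.0 = 344.1 kip.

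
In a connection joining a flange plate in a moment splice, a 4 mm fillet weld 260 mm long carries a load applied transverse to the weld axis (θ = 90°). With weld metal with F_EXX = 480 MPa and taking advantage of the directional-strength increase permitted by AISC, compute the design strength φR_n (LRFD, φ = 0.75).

φR_n ≈ 238 kN

t_e = 0.707 × 4 = 2.828 mm; A_we = 2.828 × 260 = 735.3 mm².
Directional factor: 1.0 + 0.5 sin^1.5(90°) = 1.5.
F_nw = 0.6 × 480 × 1.5 = 432 MPa.
φR_n = 0.75 × 432 × 735.3 × 10⁻³ = 238.2 kN.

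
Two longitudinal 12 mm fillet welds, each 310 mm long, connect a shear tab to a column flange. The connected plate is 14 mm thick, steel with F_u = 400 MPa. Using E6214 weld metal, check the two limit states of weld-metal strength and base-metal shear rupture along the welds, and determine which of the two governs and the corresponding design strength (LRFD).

E62XX → F_EXX = 620 MPa.
t_e = 0.707 × 12 = 8.484 mm; L = 620 mm.
Weld metal: φR_n = 0.75 × 0.6 × 620 × 8.484 × 620 × 10⁻³ = 1468 kN.
Base metal (shear rupture): φR_n = 0.75 × 0.6 × 400 × 14 × 620 × 10⁻³ = 1562 kN.
Governing: weld metal.

φR_n ≈ 1470 kN (weld metal governs)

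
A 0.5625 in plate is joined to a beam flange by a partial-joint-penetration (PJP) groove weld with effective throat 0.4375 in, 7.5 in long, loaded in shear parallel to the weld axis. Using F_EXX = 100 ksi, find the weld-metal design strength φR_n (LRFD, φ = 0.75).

Effective throat (given) t_e = 0.4375 in.
A_we = 0.4375 × 7.5 = 3.281 in².
F_nw = 0.6 F_EXX = 60 ksi.
φR_n = 0.75 × 60 × 3.281 = 147.7 kip.

φR_n ≈ 148 kip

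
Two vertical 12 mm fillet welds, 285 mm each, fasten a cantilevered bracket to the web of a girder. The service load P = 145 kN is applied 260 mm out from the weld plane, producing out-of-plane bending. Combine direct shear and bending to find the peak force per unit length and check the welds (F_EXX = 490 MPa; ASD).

L_w = 2 × 285 = 570 mm; section modulus (unit throat) S = 2 × L²/6 = 27080 mm².
Direct shear f_v = P/L_w = 145×10³/570 = 254.4 N/mm.
Moment M = P × e = 145×10³ × 260 = 37700000 N·mm; bending f_b = M/S = 1392 N/mm.
f_max = √(f_v² + f_b²) = √(254.4² + 1392²) = 1415 N/mm.
r_n/Ω = (1/2.0) × 0.6 × 490 × (0.707 × 12) = 1247 N/mm → NOT adequate.

f_max ≈ 1420 N/mm; NOT adequate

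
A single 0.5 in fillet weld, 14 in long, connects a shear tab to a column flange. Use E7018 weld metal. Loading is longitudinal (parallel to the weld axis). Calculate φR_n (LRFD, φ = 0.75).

E70XX → F_EXX = 70 ksi.
Effective throat t_e = 0.707 × 0.5 = 0.3535 in.
Total length L = 14 in; A_we = 0.3535 × 14 = 4.949 in².
F_nw = 0.6 F_EXX = 0.6 × 70 = 42 ksi.
φR_n = 0.75 × 42 × 4.949 = 155.9 kip.

φR_n ≈ 156 kip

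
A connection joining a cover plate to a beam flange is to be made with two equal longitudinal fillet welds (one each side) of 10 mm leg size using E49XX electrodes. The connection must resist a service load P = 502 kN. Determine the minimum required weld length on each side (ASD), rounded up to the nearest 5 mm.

L = 245 mm on each side

E49XX → F_EXX = 490 MPa.
Throat t_e = 0.707 × 10 = 7.07 mm.
r_n/Ω = (0.6 × 490 × 7.07) / 2.0 = 1039 N/mm = 1.039 kN/mm.
L_req = P / (r_n/Ω) = 502 / 1.039 = 483 mm total.
Per side: 483 / 2 = 241.5 mm.
Round up → use L = 245 mm on each side.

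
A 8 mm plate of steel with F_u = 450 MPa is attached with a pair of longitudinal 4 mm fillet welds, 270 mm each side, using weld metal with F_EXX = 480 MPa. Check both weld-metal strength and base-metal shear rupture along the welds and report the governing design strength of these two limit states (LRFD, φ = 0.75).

t_e = 0.707 × 4 = 2.828 mm; L = 540 mm.
Weld metal: φR_n = 0.75 × 0.6 × 480 × 2.828 × 540 × 10⁻³ = 329.9 kN.
Base metal (shear rupture): φR_n = 0.75 × 0.6 × 450 × 8 × 540 × 10⁻³ = 874.8 kN.
Governing: weld metal.

φR_n ≈ 330 kN (weld metal governs)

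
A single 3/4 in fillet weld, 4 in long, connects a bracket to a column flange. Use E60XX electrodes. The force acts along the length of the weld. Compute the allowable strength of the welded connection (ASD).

R_n/Ω ≈ 38.2 kips

E60XX → F_EXX = 60 ksi.
Effective throat t_e = 0.707 × 0.75 = 0.5302 in.
Total length L = 4 in; A_we = 0.5302 × 4 = 2.121 in².
F_nw = 0.6 F_EXX = 0.6 × 60 = 36 ksi.
R_n = 36 × 2.121 = 76.36 kips; R_n/Ω = 76.36/2.0 = 38.18 kips.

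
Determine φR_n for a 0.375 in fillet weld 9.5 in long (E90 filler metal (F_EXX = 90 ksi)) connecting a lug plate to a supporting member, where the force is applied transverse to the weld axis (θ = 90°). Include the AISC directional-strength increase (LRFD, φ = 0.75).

t_e = 0.707 × 0.375 = 0.2651 in; A_we = 0.2651 × 9.5 = 2.519 in².
Directional factor: 1.0 + 0.5 sin^1.5(90°) = 1.5.
F_nw = 0.6 × 90 × 1.5 = 81 ksi.
φR_n = 0.75 × 81 × 2.519 = 153 kips.

φR_n ≈ 153 kips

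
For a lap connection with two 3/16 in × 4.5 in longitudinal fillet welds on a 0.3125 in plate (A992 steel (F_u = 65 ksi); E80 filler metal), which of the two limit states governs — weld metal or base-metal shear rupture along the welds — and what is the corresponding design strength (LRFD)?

E80XX → F_EXX = 80 ksi.
t_e = 0.707 × 0.1875 = 0.1326 in; L = 9 in.
Weld metal: φR_n = 0.75 × 0.6 × 80 × 0.1326 × 9 = 42.95 kips.
Base metal (shear rupture): φR_n = 0.75 × 0.6 × 65 × 0.3125 × 9 = 82.27 kips.
Governing: weld metal.

φR_n ≈ 43 kips (weld metal governs)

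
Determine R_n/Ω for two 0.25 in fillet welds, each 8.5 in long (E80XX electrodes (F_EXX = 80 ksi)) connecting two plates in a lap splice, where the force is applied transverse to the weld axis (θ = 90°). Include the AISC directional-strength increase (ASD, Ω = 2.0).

t_e = 0.707 × 0.25 = 0.1767 in; A_we = 0.1767 × 17 = 3.005 in².
Directional factor: 1.0 + 0.5 sin^1.5(90°) = 1.5.
F_nw = 0.6 × 80 × 1.5 = 72 ksi.
R_n/Ω = (72 × 3.005) / 2.0 = 108.2 kips.

R_n/Ω ≈ 108 kips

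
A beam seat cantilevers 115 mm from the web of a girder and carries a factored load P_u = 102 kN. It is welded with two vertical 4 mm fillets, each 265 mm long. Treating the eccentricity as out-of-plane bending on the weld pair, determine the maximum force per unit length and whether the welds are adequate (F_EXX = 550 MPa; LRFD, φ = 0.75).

f_max ≈ 537 N/mm; adequate

L_w = 2 × 265 = 530 mm; section modulus (unit throat) S = 2 × L²/6 = 23410 mm².
Direct shear f_v = P/L_w = 102×10³/530 = 192.5 N/mm.
Moment M = P × e = 102×10³ × 115 = 11730000 N·mm; bending f_b = M/S = 501.1 N/mm.
f_max = √(f_v² + f_b²) = √(192.5² + 501.1²) = 536.8 N/mm.
φr_n = 0.75 × 0.6 × 550 × (0.707 × 4) = 699.9 N/mm → adequate.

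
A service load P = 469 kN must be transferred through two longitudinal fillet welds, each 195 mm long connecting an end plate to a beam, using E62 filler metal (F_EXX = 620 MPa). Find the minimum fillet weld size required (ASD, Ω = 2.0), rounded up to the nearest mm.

w = 10 mm

Total weld length L = 390 mm.
Required throat t_e = P × Ω / (0.6 F_EXX × L) = 469 × 2.0 / (0.6 × 620 × 390 × 10⁻³) = 6.465 mm.
Required leg w = t_e / 0.707 = 9.145 mm → use 10 mm.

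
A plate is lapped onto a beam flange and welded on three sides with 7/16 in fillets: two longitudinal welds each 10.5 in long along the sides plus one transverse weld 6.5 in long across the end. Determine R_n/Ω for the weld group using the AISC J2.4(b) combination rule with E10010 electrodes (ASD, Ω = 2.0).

R_n/Ω ≈ 256 kip

E100XX → F_EXX = 100 ksi.
t_e = 0.707 × 0.4375 = 0.3093 in.
R_nwl = 0.6 × 100 × 0.3093 × 21 = 389.7 kip (longitudinal, 2 welds).
R_nwt = 0.6 × 100 × 0.3093 × 6.5 = 120.6 kip (transverse, base value).
(i) R_nwl + R_nwt = 510.4 kip; (ii) 0.85 R_nwl + 1.5 R_nwt = 512.2 kip.
R_n = max = 512.2 kip [governs: (ii)]; R_n/Ω = 256.1 kip.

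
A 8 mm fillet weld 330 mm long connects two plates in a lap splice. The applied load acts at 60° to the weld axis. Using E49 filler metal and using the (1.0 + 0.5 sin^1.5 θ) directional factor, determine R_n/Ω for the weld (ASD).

R_n/Ω ≈ 385 kN

E49XX → F_EXX = 490 MPa.
t_e = 0.707 × 8 = 5.656 mm; A_we = 5.656 × 330 = 1866 mm².
Directional factor: 1.0 + 0.5 sin^1.5(60°) = 1.403.
F_nw = 0.6 × 490 × 1.403 = 412.5 MPa.
R_n/Ω = (412.5 × 1866) / 2.0 × 10⁻³ = 384.9 kN.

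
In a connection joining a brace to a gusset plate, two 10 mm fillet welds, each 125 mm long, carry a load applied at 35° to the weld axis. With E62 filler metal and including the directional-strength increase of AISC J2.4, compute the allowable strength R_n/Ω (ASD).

R_n/Ω ≈ 400 kN

E62XX → F_EXX = 620 MPa.
t_e = 0.707 × 10 = 7.07 mm; A_we = 7.07 × 250 = 1767 mm².
Directional factor: 1.0 + 0.5 sin^1.5(35°) = 1.217.
F_nw = 0.6 × 620 × 1.217 = 452.8 MPa.
R_n/Ω = (452.8 × 1767) / 2.0 × 10⁻³ = 400.2 kN.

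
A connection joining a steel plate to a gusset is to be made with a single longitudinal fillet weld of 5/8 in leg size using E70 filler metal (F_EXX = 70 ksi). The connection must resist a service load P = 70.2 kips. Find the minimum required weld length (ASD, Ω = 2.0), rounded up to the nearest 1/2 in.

Throat t_e = 0.707 × 0.625 = 0.4419 in.
r_n/Ω = (0.6 × 70 × 0.4419) / 2.0 = 9.279 kip/in.
L_req = P / (r_n/Ω) = 70.2 / 9.279 = 7.565 in total.
Round up → use L = 8 in.

L = 8 in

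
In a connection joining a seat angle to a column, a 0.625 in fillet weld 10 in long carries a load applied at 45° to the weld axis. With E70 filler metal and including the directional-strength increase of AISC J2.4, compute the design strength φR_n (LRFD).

φR_n ≈ 181 kips

E70XX → F_EXX = 70 ksi.
t_e = 0.707 × 0.625 = 0.4419 in; A_we = 0.4419 × 10 = 4.419 in².
Directional factor: 1.0 + 0.5 sin^1.5(45°) = 1.297.
F_nw = 0.6 × 70 × 1.297 = 54.49 ksi.
φR_n = 0.75 × 54.49 × 4.419 = 180.6 kips.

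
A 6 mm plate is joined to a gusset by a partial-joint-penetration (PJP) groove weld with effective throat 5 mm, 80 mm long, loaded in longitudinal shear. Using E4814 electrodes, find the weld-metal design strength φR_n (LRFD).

φR_n ≈ 86.4 kN

E48XX → F_EXX = 480 MPa.
Effective throat (given) t_e = 5 mm.
A_we = 5 × 80 = 400 mm².
F_nw = 0.6 F_EXX = 288 MPa.
φR_n = 0.75 × 288 × 400 × 10⁻³ = 86.4 kN.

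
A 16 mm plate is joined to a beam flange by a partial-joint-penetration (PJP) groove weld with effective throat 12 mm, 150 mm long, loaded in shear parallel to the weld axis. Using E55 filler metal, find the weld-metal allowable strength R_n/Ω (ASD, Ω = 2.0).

E55XX → F_EXX = 550 MPa.
Effective throat (given) t_e = 12 mm.
A_we = 12 × 150 = 1800 mm².
F_nw = 0.6 F_EXX = 330 MPa.
R_n/Ω = (330 × 1800) / 2.0 × 10⁻³ = 297 kN.

R_n/Ω ≈ 297 kN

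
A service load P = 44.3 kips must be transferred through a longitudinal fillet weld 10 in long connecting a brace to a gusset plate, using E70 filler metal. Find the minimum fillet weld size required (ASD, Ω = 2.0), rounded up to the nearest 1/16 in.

E70XX → F_EXX = 70 ksi.
Total weld length L = 10 in.
Required throat t_e = P × Ω / (0.6 F_EXX × L) = 44.3 × 2.0 / (0.6 × 70 × 10) = 0.211 in.
Required leg w = t_e / 0.707 = 0.2984 in → use 5/16 in.

w = 5/16 in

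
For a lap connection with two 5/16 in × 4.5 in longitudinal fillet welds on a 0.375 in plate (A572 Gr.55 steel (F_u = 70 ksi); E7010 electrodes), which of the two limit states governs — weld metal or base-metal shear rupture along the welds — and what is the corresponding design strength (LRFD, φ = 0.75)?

φR_n ≈ 62.6 kips (weld metal governs)

E70XX → F_EXX = 70 ksi.
t_e = 0.707 × 0.3125 = 0.2209 in; L = 9 in.
Weld metal: φR_n = 0.75 × 0.6 × 70 × 0.2209 × 9 = 62.64 kips.
Base metal (shear rupture): φR_n = 0.75 × 0.6 × 70 × 0.375 × 9 = 106.3 kips.
Governing: weld metal.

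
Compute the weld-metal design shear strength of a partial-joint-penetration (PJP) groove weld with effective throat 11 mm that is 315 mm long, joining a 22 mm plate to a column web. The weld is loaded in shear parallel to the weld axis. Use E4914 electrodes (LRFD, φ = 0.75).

E49XX → F_EXX = 490 MPa.
Effective throat (given) t_e = 11 mm.
A_we = 11 × 315 = 3465 mm².
F_nw = 0.6 F_EXX = 294 MPa.
φR_n = 0.75 × 294 × 3465 × 10⁻³ = 764 kN.

φR_n ≈ 764 kN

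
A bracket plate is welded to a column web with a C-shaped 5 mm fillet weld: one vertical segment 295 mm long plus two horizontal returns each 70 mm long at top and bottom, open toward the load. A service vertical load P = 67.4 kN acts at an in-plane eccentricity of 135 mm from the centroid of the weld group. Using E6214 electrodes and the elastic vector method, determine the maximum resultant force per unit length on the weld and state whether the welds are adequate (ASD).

f_max ≈ 357 N/mm; adequate

E62XX → F_EXX = 620 MPa.
Total weld length L_w = 435 mm. Treat welds as unit-width lines.
Centroid: x̄ = 2×70×35 / 435 = 11.26 mm from the vertical weld.
Polar moment about centroid: J = I_x + I_y = [295³/12 + 2×70×147.5²] + [295×11.26² + 2(70³/12 + 70×23.74²)] = 5359000 mm³.
Direct shear f_v = P/L_w = 67.4×10³ / 435 = 154.9 N/mm (vertical).
Torsion M = P·e = 67.4×10³ × 135 = 9099000 N·mm.
Critical point at (x, y) = (58.74, 147.5) from centroid. f_tx = M·y/J = 250.5 N/mm; f_ty = M·x/J = 99.73 N/mm.
Resultant f_max = √[f_tx² + (f_v + f_ty)²] = √[250.5² + (154.9 + 99.73)²] = 357.2 N/mm.
Capacity per unit length: r_n/Ω = (1/2.0) × 0.6 × 620 × (0.707 × 5) = 657.5 N/mm.
357.2 ≤ 657.5 → adequate.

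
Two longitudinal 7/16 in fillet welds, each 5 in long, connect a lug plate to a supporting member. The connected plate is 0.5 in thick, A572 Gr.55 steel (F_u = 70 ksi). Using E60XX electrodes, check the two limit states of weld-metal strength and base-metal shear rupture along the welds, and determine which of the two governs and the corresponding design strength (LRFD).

φR_n ≈ 83.5 kip (weld metal governs)

E60XX → F_EXX = 60 ksi.
t_e = 0.707 × 0.4375 = 0.3093 in; L = 10 in.
Weld metal: φR_n = 0.75 × 0.6 × 60 × 0.3093 × 10 = 83.51 kip.
Base metal (shear rupture): φR_n = 0.75 × 0.6 × 70 × 0.5 × 10 = 157.5 kip.
Governing: weld metal.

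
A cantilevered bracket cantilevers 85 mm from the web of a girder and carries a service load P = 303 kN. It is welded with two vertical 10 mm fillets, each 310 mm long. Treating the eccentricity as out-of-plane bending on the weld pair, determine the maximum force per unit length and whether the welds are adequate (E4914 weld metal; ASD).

f_max ≈ 941 N/mm; adequate

E49XX → F_EXX = 490 MPa.
L_w = 2 × 310 = 620 mm; section modulus (unit throat) S = 2 × L²/6 = 32030 mm².
Direct shear f_v = P/L_w = 303×10³/620 = 488.7 N/mm.
Moment M = P × e = 303×10³ × 85 = 25755000 N·mm; bending f_b = M/S = 804 N/mm.
f_max = √(f_v² + f_b²) = √(488.7² + 804²) = 940.9 N/mm.
r_n/Ω = (1/2.0) × 0.6 × 490 × (0.707 × 10) = 1039 N/mm → adequate.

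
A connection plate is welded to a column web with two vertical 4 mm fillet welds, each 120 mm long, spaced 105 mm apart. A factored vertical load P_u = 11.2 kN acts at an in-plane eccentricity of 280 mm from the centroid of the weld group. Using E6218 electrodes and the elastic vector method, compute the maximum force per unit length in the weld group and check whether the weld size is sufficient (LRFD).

E62XX → F_EXX = 620 MPa.
Total weld length L_w = 240 mm. Treat welds as unit-width lines.
Polar moment about centroid: J = 2[d³/12 + d(b/2)²] = 2[120³/12 + 120×52.5²] = 949500 mm³.
Direct shear f_v = P/L_w = 11.2×10³ / 240 = 46.67 N/mm (vertical).
Torsion M = P·e = 11.2×10³ × 280 = 3136000 N·mm.
Critical point at (x, y) = (52.5, 60) from centroid. f_tx = M·y/J = 198.2 N/mm; f_ty = M·x/J = 173.4 N/mm.
Resultant f_max = √[f_tx² + (f_v + f_ty)²] = √[198.2² + (46.67 + 173.4)²] = 296.1 N/mm.
Capacity per unit length: φr_n = 0.75 × 0.6 × 620 × (0.707 × 4) = 789 N/mm.
296.1 ≤ 789 → adequate.

f_max ≈ 296 N/mm; adequate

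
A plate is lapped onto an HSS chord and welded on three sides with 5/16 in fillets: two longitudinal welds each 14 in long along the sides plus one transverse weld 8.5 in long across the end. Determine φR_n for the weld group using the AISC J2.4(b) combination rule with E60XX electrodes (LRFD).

φR_n ≈ 218 kips

E60XX → F_EXX = 60 ksi.
t_e = 0.707 × 0.3125 = 0.2209 in.
R_nwl = 0.6 × 60 × 0.2209 × 28 = 222.7 kips (longitudinal, 2 welds).
R_nwt = 0.6 × 60 × 0.2209 × 8.5 = 67.61 kips (transverse, base value).
(i) R_nwl + R_nwt = 290.3 kips; (ii) 0.85 R_nwl + 1.5 R_nwt = 290.7 kips.
R_n = max = 290.7 kips [governs: (ii)]; φR_n = 218 kips.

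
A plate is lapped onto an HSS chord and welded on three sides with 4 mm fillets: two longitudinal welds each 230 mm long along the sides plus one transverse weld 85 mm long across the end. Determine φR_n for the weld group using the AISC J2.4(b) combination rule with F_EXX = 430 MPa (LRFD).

φR_n ≈ 298 kN

t_e = 0.707 × 4 = 2.828 mm.
R_nwl = 0.6 × 430 × 2.828 × 460 × 10⁻³ = 335.6 kN (longitudinal, 2 welds).
R_nwt = 0.6 × 430 × 2.828 × 85 × 10⁻³ = 62.02 kN (transverse, base value).
(i) R_nwl + R_nwt = 397.6 kN; (ii) 0.85 R_nwl + 1.5 R_nwt = 378.3 kN.
R_n = max = 397.6 kN [governs: (i)]; φR_n = 298.2 kN.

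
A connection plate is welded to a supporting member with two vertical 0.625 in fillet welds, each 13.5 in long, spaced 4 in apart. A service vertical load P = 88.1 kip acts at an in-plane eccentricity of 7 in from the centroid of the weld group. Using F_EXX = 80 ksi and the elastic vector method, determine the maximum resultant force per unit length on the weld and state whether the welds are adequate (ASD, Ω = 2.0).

f_max ≈ 9.82 kip/in; adequate

Total weld length L_w = 27 in. Treat welds as unit-width lines.
Polar moment about centroid: J = 2[d³/12 + d(b/2)²] = 2[13.5³/12 + 13.5×2²] = 518.1 in³.
Direct shear f_v = P/L_w = 88.1 / 27 = 3.263 kip/in (vertical).
Torsion M = P·e = 88.1 × 7 = 616.7 kip·in.
Critical point at (x, y) = (2, 6.75) from centroid. f_tx = M·y/J = 8.035 kip/in; f_ty = M·x/J = 2.381 kip/in.
Resultant f_max = √[f_tx² + (f_v + f_ty)²] = √[8.035² + (3.263 + 2.381)²] = 9.819 kip/in.
Capacity per unit length: r_n/Ω = (1/2.0) × 0.6 × 80 × (0.707 × 0.625) = 10.6 kip/in.
9.819 ≤ 10.6 → adequate.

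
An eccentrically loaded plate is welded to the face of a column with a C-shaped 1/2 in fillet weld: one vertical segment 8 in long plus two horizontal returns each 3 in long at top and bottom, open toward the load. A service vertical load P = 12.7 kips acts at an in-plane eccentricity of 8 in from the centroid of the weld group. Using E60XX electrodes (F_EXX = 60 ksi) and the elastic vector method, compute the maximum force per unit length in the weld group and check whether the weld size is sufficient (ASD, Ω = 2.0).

Total weld length L_w = 14 in. Treat welds as unit-width lines.
Centroid: x̄ = 2×3×1.5 / 14 = 0.6429 in from the vertical weld.
Polar moment about centroid: J = I_x + I_y = [8³/12 + 2×3×4²] + [8×0.6429² + 2(3³/12 + 3×0.8571²)] = 150.9 in³.
Direct shear f_v = P/L_w = 12.7 / 14 = 0.9071 kip/in (vertical).
Torsion M = P·e = 12.7 × 8 = 101.6 kip·in.
Critical point at (x, y) = (2.357, 4) from centroid. f_tx = M·y/J = 2.694 kip/in; f_ty = M·x/J = 1.587 kip/in.
Resultant f_max = √[f_tx² + (f_v + f_ty)²] = √[2.694² + (0.9071 + 1.587)²] = 3.671 kip/in.
Capacity per unit length: r_n/Ω = (1/2.0) × 0.6 × 60 × (0.707 × 0.5) = 6.363 kip/in.
3.671 ≤ 6.363 → adequate.

f_max ≈ 3.67 kip/in; adequate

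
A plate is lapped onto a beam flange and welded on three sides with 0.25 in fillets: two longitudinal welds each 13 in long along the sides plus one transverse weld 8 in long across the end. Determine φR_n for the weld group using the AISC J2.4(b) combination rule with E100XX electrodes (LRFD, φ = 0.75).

φR_n ≈ 271 kip

E100XX → F_EXX = 100 ksi.
t_e = 0.707 × 0.25 = 0.1767 in.
R_nwl = 0.6 × 100 × 0.1767 × 26 = 275.7 kip (longitudinal, 2 welds).
R_nwt = 0.6 × 100 × 0.1767 × 8 = 84.84 kip (transverse, base value).
(i) R_nwl + R_nwt = 360.6 kip; (ii) 0.85 R_nwl + 1.5 R_nwt = 361.6 kip.
R_n = max = 361.6 kip [governs: (ii)]; φR_n = 271.2 kip.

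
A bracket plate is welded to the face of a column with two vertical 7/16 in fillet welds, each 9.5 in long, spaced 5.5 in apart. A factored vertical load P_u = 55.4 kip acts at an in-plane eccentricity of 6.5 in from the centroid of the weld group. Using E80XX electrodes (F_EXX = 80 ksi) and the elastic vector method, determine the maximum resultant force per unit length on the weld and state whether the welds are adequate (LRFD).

Total weld length L_w = 19 in. Treat welds as unit-width lines.
Polar moment about centroid: J = 2[d³/12 + d(b/2)²] = 2[9.5³/12 + 9.5×2.75²] = 286.6 in³.
Direct shear f_v = P/L_w = 55.4 / 19 = 2.916 kip/in (vertical).
Torsion M = P·e = 55.4 × 6.5 = 360.1 kip·in.
Critical point at (x, y) = (2.75, 4.75) from centroid. f_tx = M·y/J = 5.969 kip/in; f_ty = M·x/J = 3.455 kip/in.
Resultant f_max = √[f_tx² + (f_v + f_ty)²] = √[5.969² + (2.916 + 3.455)²] = 8.73 kip/in.
Capacity per unit length: φr_n = 0.75 × 0.6 × 80 × (0.707 × 0.4375) = 11.14 kip/in.
8.73 ≤ 11.14 → adequate.

f_max ≈ 8.73 kip/in; adequate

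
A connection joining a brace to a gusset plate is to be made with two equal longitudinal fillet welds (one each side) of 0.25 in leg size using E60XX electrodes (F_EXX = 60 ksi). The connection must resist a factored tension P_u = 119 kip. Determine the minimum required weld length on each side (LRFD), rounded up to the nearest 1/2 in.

L = 12.5 in on each side

Throat t_e = 0.707 × 0.25 = 0.1767 in.
φr_n = 0.75 × 0.6 × 60 × 0.1767 = 4.772 kip/in.
L_req = P_u / φr_n = 119 / 4.772 = 24.94 in total.
Per side: 24.94 / 2 = 12.47 in.
Round up → use L = 12.5 in on each side.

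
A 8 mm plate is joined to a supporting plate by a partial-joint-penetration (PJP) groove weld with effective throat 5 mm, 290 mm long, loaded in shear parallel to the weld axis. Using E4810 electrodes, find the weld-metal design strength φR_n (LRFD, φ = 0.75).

φR_n ≈ 313 kN

E48XX → F_EXX = 480 MPa.
Effective throat (given) t_e = 5 mm.
A_we = 5 × 290 = 1450 mm².
F_nw = 0.6 F_EXX = 288 MPa.
φR_n = 0.75 × 288 × 1450 × 10⁻³ = 313.2 kN.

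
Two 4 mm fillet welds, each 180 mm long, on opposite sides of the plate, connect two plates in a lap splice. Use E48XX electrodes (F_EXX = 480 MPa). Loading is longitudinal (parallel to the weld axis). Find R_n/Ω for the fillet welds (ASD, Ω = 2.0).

Effective throat t_e = 0.707 × 4 = 2.828 mm.
Total length L = 360 mm; A_we = 2.828 × 360 = 1018 mm².
F_nw = 0.6 F_EXX = 0.6 × 480 = 288 MPa.
R_n = 288 × 1018 × 10⁻³ = 293.2 kN; R_n/Ω = 293.2/2.0 = 146.6 kN.

R_n/Ω ≈ 147 kN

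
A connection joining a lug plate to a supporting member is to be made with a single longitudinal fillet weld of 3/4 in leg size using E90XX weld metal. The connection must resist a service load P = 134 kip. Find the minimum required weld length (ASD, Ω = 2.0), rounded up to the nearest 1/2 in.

E90XX → F_EXX = 90 ksi.
Throat t_e = 0.707 × 0.75 = 0.5302 in.
r_n/Ω = (0.6 × 90 × 0.5302) / 2.0 = 14.32 kip/in.
L_req = P / (r_n/Ω) = 134 / 14.32 = 9.36 in total.
Round up → use L = 9.5 in.

L = 9.5 in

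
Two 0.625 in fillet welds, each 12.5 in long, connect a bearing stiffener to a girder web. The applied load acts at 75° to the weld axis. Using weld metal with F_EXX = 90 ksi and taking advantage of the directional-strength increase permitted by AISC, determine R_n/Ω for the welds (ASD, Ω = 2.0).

R_n/Ω ≈ 440 kips

t_e = 0.707 × 0.625 = 0.4419 in; A_we = 0.4419 × 25 = 11.05 in².
Directional factor: 1.0 + 0.5 sin^1.5(75°) = 1.475.
F_nw = 0.6 × 90 × 1.475 = 79.63 ksi.
R_n/Ω = (79.63 × 11.05) / 2.0 = 439.8 kips.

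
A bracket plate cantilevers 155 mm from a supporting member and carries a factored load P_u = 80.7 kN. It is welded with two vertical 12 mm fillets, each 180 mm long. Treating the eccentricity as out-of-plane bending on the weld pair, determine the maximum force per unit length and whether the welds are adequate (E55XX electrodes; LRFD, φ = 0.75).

f_max ≈ 1180 N/mm; adequate

E55XX → F_EXX = 550 MPa.
L_w = 2 × 180 = 360 mm; section modulus (unit throat) S = 2 × L²/6 = 10800 mm².
Direct shear f_v = P/L_w = 80.7×10³/360 = 224.2 N/mm.
Moment M = P × e = 80.7×10³ × 155 = 12508000 N·mm; bending f_b = M/S = 1158 N/mm.
f_max = √(f_v² + f_b²) = √(224.2² + 1158²) = 1180 N/mm.
φr_n = 0.75 × 0.6 × 550 × (0.707 × 12) = 2100 N/mm → adequate.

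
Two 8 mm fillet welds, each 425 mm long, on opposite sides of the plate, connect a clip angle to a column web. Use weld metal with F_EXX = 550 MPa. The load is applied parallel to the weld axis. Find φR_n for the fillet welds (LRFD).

φR_n ≈ 1190 kN

Effective throat t_e = 0.707 × 8 = 5.656 mm.
Total length L = 850 mm; A_we = 5.656 × 850 = 4808 mm².
F_nw = 0.6 F_EXX = 0.6 × 550 = 330 MPa.
φR_n = 0.75 × 330 × 4808 × 10⁻³ = 1190 kN.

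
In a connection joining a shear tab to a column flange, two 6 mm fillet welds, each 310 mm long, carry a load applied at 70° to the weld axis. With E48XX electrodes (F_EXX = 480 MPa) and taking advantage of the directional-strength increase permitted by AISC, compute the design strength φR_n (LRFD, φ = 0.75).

t_e = 0.707 × 6 = 4.242 mm; A_we = 4.242 × 620 = 2630 mm².
Directional factor: 1.0 + 0.5 sin^1.5(70°) = 1.455.
F_nw = 0.6 × 480 × 1.455 = 419.2 MPa.
φR_n = 0.75 × 419.2 × 2630 × 10⁻³ = 826.8 kN.

φR_n ≈ 827 kN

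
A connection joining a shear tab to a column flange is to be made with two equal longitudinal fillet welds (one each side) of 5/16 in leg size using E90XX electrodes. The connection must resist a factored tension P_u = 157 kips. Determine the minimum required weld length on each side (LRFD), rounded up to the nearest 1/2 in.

E90XX → F_EXX = 90 ksi.
Throat t_e = 0.707 × 0.3125 = 0.2209 in.
φr_n = 0.75 × 0.6 × 90 × 0.2209 = 8.948 kips/in.
L_req = P_u / φr_n = 157 / 8.948 = 17.55 in total.
Per side: 17.55 / 2 = 8.773 in.
Round up → use L = 9 in on each side.

L = 9 in on each side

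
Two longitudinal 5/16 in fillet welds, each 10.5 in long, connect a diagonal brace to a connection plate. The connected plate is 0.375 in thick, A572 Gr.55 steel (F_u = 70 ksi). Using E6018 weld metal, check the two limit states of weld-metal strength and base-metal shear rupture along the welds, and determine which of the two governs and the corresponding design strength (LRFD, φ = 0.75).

φR_n ≈ 125 kip (weld metal governs)

E60XX → F_EXX = 60 ksi.
t_e = 0.707 × 0.3125 = 0.2209 in; L = 21 in.
Weld metal: φR_n = 0.75 × 0.6 × 60 × 0.2209 × 21 = 125.3 kip.
Base metal (shear rupture): φR_n = 0.75 × 0.6 × 70 × 0.375 × 21 = 248.1 kip.
Governing: weld metal.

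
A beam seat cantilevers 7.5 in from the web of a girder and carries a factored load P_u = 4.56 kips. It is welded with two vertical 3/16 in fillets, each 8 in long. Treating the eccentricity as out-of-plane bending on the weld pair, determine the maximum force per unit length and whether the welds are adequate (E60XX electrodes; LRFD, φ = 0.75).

f_max ≈ 1.63 kip/in; adequate

E60XX → F_EXX = 60 ksi.
L_w = 2 × 8 = 16 in; section modulus (unit throat) S = 2 × L²/6 = 21.33 in².
Direct shear f_v = P/L_w = 4.56/16 = 0.285 kip/in.
Moment M = P × e = 4.56 × 7.5 = 34.2 kip·in; bending f_b = M/S = 1.603 kip/in.
f_max = √(f_v² + f_b²) = √(0.285² + 1.603²) = 1.628 kip/in.
φr_n = 0.75 × 0.6 × 60 × (0.707 × 0.1875) = 3.579 kip/in → adequate.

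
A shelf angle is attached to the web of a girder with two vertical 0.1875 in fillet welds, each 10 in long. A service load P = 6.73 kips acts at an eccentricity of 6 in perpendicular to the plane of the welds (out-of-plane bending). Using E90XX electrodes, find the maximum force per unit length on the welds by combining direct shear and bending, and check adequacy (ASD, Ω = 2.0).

E90XX → F_EXX = 90 ksi.
L_w = 2 × 10 = 20 in; section modulus (unit throat) S = 2 × L²/6 = 33.33 in².
Direct shear f_v = P/L_w = 6.73/20 = 0.3365 kip/in.
Moment M = P × e = 6.73 × 6 = 40.38 kip·in; bending f_b = M/S = 1.211 kip/in.
f_max = √(f_v² + f_b²) = √(0.3365² + 1.211²) = 1.257 kip/in.
r_n/Ω = (1/2.0) × 0.6 × 90 × (0.707 × 0.1875) = 3.579 kip/in → adequate.

f_max ≈ 1.26 kip/in; adequate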